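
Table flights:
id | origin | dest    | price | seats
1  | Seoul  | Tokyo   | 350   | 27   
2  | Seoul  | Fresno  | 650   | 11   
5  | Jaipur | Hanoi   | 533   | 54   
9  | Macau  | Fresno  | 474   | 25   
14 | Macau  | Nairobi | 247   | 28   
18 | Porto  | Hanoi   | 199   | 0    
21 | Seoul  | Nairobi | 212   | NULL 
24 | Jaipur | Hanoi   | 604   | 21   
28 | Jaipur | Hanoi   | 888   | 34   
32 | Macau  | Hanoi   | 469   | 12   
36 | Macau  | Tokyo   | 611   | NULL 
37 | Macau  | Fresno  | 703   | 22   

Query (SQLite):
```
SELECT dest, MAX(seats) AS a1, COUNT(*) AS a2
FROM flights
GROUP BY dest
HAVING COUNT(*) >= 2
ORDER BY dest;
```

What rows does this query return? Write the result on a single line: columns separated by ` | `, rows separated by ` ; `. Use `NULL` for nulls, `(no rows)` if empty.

Group flights by dest.
Per group compute: MAX(seats), COUNT(*).
HAVING: drop groups with fewer than 2 rows.
  Fresno: ids {2, 9, 37} → MAX(seats)=25, COUNT(*)=3
  Hanoi: ids {5, 18, 24, 28, 32} → MAX(seats)=54, COUNT(*)=5
  Nairobi: ids {14, 21} → MAX(seats)=28, COUNT(*)=2
  Tokyo: ids {1, 36} → MAX(seats)=27, COUNT(*)=2

Fresno | 25 | 3 ; Hanoi | 54 | 5 ; Nairobi | 28 | 2 ; Tokyo | 27 | 2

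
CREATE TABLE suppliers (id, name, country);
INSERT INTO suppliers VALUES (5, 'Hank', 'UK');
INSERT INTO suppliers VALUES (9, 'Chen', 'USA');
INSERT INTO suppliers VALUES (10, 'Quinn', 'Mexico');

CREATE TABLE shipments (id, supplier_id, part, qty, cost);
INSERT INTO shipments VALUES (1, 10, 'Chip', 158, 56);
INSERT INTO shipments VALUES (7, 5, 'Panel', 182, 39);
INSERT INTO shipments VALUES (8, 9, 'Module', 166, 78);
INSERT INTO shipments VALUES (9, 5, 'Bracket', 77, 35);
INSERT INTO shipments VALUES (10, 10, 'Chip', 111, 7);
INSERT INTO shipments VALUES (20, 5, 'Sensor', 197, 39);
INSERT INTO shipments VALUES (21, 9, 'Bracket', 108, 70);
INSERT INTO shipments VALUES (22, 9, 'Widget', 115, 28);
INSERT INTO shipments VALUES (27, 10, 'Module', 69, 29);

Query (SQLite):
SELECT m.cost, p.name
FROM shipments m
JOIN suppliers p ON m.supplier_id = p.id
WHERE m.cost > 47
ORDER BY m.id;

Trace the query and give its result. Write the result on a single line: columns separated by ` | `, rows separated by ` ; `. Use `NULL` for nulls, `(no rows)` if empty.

56 | Quinn ; 78 | Chen ; 70 | Chen

Each shipments row matches the suppliers row where supplier_id = suppliers.id.
Then keep rows with m.cost > 47.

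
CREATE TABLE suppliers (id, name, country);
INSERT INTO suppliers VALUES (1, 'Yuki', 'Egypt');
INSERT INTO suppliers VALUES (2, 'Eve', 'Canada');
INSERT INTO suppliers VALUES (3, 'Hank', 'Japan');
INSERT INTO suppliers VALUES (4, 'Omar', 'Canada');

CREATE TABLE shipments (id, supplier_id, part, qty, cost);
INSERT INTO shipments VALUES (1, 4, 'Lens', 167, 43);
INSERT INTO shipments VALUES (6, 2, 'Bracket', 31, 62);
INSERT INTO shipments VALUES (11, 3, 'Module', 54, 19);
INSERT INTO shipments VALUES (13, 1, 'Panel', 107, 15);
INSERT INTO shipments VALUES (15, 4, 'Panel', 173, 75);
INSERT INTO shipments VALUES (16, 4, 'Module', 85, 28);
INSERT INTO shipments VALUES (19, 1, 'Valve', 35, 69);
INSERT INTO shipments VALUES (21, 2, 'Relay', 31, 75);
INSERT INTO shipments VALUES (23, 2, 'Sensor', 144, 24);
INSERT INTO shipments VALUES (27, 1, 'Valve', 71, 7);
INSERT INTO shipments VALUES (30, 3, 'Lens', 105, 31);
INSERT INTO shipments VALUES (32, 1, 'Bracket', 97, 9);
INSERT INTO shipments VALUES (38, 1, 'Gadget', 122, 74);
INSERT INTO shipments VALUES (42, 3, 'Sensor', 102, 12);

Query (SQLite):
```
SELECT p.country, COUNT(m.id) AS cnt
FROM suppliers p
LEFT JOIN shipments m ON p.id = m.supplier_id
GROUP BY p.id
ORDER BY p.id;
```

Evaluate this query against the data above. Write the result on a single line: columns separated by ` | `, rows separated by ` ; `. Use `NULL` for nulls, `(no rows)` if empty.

Egypt | 5 ; Canada | 3 ; Japan | 3 ; Canada | 3

LEFT JOIN keeps every suppliers row; unmatched ones get NULL for shipments columns.
Group by suppliers.id and compute COUNT(m.id). COUNT(col) of an all-NULL group is 0.
  1: ids {13, 19, 27, 32, 38} → COUNT(m.id)=5
  2: ids {6, 21, 23} → COUNT(m.id)=3
  3: ids {11, 30, 42} → COUNT(m.id)=3
  4: ids {1, 15, 16} → COUNT(m.id)=3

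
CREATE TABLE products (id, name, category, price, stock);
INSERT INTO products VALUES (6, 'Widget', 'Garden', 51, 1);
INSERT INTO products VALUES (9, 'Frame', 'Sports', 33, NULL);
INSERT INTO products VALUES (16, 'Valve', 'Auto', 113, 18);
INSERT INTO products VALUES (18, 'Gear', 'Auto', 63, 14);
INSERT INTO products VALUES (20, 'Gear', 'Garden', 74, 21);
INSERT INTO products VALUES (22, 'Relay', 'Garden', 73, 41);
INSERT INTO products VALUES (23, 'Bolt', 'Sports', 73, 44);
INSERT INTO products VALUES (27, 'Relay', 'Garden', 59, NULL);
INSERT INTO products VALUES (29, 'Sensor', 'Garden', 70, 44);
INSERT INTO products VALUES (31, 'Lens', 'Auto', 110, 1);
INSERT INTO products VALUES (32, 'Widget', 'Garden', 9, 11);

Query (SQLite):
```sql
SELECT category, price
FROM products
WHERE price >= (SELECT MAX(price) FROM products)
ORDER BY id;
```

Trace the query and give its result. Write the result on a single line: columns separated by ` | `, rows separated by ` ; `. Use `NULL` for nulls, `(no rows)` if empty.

Auto | 113

Scalar subquery: MAX(price) over all products rows = 113.
Keep rows where price >= that value.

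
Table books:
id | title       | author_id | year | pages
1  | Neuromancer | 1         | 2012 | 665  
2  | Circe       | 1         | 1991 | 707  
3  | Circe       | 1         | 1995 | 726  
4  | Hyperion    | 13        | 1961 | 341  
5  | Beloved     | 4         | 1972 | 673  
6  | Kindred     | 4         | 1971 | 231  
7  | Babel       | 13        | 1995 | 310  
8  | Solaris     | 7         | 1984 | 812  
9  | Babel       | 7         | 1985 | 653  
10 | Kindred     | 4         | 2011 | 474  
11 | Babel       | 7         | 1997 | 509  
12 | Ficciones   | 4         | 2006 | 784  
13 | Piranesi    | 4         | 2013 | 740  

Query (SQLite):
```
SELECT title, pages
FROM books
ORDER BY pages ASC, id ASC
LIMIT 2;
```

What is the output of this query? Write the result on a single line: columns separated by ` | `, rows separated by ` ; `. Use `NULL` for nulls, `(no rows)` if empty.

Sort by pages asc, tiebreak id asc: (231, id=6), (310, id=7), (341, id=4), (474, id=10), (509, id=11) …. Take first 2.

Kindred | 231 ; Babel | 310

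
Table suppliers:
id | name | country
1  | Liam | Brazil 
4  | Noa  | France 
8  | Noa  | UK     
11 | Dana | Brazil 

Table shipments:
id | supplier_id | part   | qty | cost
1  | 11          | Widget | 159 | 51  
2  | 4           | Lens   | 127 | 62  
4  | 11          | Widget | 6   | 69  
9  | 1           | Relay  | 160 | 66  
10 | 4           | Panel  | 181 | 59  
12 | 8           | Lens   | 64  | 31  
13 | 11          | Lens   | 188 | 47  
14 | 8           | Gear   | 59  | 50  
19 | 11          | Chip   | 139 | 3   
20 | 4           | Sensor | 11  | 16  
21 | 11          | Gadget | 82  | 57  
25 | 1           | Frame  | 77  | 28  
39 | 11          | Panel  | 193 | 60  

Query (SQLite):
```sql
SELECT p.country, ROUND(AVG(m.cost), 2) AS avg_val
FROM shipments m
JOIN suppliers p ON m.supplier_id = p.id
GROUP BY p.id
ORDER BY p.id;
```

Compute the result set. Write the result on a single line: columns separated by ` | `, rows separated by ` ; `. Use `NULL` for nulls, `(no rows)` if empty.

Brazil | 47 ; France | 45.67 ; UK | 40.5 ; Brazil | 47.83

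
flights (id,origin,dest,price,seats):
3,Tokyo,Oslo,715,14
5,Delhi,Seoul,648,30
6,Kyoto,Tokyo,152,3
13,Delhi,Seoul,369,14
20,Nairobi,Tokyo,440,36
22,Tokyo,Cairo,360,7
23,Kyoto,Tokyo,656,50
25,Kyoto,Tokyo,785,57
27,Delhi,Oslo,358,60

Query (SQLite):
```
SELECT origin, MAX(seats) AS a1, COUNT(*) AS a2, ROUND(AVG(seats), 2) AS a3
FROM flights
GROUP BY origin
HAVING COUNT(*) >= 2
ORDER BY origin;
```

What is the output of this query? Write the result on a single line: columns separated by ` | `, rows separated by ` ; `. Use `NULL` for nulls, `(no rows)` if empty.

Delhi | 60 | 3 | 34.67 ; Kyoto | 57 | 3 | 36.67 ; Tokyo | 14 | 2 | 10.5

Group flights by origin.
Per group compute: MAX(seats), COUNT(*), ROUND(AVG(seats), 2).
HAVING: drop groups with fewer than 2 rows.
  Delhi: ids {5, 13, 27} → MAX(seats)=60, COUNT(*)=3, ROUND(AVG(seats), 2)=34.67
  Kyoto: ids {6, 23, 25} → MAX(seats)=57, COUNT(*)=3, ROUND(AVG(seats), 2)=36.67
  Nairobi: ids {20} → MAX(seats)=36, COUNT(*)=1, ROUND(AVG(seats), 2)=36
  Tokyo: ids {3, 22} → MAX(seats)=14, COUNT(*)=2, ROUND(AVG(seats), 2)=10.5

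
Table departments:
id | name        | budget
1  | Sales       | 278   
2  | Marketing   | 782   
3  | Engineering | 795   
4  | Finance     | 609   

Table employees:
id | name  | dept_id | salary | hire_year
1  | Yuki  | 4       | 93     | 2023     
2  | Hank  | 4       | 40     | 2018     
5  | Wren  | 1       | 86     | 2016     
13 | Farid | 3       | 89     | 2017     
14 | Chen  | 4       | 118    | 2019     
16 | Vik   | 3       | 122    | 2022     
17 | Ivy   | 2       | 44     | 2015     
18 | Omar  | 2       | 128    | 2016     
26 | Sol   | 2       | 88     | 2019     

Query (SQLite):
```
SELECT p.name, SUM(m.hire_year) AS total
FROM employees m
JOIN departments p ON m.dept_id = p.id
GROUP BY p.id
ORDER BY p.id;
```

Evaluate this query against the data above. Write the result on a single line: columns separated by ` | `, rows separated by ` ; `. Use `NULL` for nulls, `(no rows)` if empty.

Sales | 2016 ; Marketing | 6050 ; Engineering | 4039 ; Finance | 6060

Join each employees row to its departments via dept_id.
Group joined rows by departments.id; compute SUM(m.hire_year) per group.
  1: ids {5} → SUM(m.hire_year)=2016
  2: ids {17, 18, 26} → SUM(m.hire_year)=6050
  3: ids {13, 16} → SUM(m.hire_year)=4039
  4: ids {1, 2, 14} → SUM(m.hire_year)=6060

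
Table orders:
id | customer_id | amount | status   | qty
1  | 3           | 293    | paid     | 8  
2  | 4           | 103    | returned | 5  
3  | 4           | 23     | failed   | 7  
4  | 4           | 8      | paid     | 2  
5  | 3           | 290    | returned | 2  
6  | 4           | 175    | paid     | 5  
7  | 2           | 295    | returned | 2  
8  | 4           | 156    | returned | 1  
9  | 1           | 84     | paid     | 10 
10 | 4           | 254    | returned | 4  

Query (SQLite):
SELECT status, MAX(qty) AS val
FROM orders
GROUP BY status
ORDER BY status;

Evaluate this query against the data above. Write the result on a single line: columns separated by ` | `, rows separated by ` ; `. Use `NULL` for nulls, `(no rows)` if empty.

failed | 7 ; paid | 10 ; returned | 5

Partition orders by status; compute MAX(qty) within each group.
  failed: ids {3} → MAX(qty)=7
  paid: ids {1, 4, 6, 9} → MAX(qty)=10
  returned: ids {2, 5, 7, 8, 10} → MAX(qty)=5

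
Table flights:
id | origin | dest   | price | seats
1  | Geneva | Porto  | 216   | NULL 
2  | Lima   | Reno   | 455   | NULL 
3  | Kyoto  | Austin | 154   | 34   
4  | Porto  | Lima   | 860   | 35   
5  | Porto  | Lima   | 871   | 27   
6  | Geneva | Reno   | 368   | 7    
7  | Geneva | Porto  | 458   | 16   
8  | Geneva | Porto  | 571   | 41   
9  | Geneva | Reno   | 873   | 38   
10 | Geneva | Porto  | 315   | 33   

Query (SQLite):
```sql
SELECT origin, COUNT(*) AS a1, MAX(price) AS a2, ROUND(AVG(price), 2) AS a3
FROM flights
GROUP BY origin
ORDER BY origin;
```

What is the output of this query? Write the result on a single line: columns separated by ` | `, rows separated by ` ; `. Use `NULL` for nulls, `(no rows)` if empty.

Geneva | 6 | 873 | 466.83 ; Kyoto | 1 | 154 | 154 ; Lima | 1 | 455 | 455 ; Porto | 2 | 871 | 865.5

Group flights by origin.
Per group compute: COUNT(*), MAX(price), ROUND(AVG(price), 2).
  Geneva: ids {1, 6, 7, 8, 9, 10} → COUNT(*)=6, MAX(price)=873, ROUND(AVG(price), 2)=466.83
  Kyoto: ids {3} → COUNT(*)=1, MAX(price)=154, ROUND(AVG(price), 2)=154
  Lima: ids {2} → COUNT(*)=1, MAX(price)=455, ROUND(AVG(price), 2)=455
  Porto: ids {4, 5} → COUNT(*)=2, MAX(price)=871, ROUND(AVG(price), 2)=865.5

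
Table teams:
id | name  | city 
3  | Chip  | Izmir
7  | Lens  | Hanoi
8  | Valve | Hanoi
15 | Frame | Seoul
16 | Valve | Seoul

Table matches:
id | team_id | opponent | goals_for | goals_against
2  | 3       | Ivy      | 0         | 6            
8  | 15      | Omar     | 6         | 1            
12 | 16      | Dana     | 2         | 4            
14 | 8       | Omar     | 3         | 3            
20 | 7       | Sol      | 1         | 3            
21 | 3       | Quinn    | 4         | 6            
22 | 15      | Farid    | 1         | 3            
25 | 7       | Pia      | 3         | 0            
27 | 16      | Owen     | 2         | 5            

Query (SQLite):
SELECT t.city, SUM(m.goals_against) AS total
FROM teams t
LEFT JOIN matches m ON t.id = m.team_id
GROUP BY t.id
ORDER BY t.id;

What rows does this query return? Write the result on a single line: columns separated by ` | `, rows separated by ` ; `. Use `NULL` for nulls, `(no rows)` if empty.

Izmir | 12 ; Hanoi | 3 ; Hanoi | 3 ; Seoul | 4 ; Seoul | 9

LEFT JOIN keeps every teams row; unmatched ones get NULL for matches columns.
Group by teams.id and compute SUM(m.goals_against). SUM over an all-NULL group is NULL.
  3: ids {2, 21} → SUM(m.goals_against)=12
  7: ids {20, 25} → SUM(m.goals_against)=3
  8: ids {14} → SUM(m.goals_against)=3
  15: ids {8, 22} → SUM(m.goals_against)=4
  16: ids {12, 27} → SUM(m.goals_against)=9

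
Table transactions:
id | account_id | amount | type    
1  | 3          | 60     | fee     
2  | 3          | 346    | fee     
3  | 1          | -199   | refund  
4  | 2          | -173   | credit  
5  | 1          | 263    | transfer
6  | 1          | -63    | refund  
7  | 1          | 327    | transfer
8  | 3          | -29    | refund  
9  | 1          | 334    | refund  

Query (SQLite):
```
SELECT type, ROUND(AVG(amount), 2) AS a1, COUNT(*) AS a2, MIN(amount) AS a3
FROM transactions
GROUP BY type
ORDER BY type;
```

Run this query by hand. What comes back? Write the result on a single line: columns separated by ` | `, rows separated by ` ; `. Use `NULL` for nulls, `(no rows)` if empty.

credit | -173 | 1 | -173 ; fee | 203 | 2 | 60 ; refund | 10.75 | 4 | -199 ; transfer | 295 | 2 | 263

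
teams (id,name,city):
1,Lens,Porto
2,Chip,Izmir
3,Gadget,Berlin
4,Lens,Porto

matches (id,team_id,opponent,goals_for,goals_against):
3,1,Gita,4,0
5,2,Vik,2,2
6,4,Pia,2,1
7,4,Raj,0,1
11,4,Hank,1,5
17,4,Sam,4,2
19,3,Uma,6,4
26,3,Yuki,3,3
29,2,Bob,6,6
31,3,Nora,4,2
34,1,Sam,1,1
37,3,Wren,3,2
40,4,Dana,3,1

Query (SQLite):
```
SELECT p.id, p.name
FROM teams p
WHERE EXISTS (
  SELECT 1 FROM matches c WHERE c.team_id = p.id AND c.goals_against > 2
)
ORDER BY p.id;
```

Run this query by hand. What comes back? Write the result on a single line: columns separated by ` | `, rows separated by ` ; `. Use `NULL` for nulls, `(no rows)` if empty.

2 | Chip ; 3 | Gadget ; 4 | Lens

For each teams row, check whether any matches with matching team_id has goals_against > 2.
Keep rows where that is true.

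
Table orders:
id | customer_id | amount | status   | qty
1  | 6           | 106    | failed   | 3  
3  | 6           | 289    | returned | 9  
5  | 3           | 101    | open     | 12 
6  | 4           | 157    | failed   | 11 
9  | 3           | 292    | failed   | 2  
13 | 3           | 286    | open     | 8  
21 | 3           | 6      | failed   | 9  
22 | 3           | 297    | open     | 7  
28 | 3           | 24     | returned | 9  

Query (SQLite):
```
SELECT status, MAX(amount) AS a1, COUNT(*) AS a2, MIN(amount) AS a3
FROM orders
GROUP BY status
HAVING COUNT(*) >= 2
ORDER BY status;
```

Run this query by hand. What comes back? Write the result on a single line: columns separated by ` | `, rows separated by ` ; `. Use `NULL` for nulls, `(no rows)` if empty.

Group orders by status.
Per group compute: MAX(amount), COUNT(*), MIN(amount).
HAVING: drop groups with fewer than 2 rows.
  failed: ids {1, 6, 9, 21} → MAX(amount)=292, COUNT(*)=4, MIN(amount)=6
  open: ids {5, 13, 22} → MAX(amount)=297, COUNT(*)=3, MIN(amount)=101
  returned: ids {3, 28} → MAX(amount)=289, COUNT(*)=2, MIN(amount)=24

failed | 292 | 4 | 6 ; open | 297 | 3 | 101 ; returned | 289 | 2 | 24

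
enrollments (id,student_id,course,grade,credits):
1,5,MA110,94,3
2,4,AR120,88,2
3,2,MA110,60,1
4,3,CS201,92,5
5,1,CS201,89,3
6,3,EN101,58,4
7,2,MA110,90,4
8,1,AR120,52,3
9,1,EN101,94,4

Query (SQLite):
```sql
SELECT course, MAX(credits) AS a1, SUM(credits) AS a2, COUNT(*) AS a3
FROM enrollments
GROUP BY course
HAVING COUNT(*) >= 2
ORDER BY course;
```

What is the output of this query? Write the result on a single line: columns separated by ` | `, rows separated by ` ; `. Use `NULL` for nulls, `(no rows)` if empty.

AR120 | 3 | 5 | 2 ; CS201 | 5 | 8 | 2 ; EN101 | 4 | 8 | 2 ; MA110 | 4 | 8 | 3

Group enrollments by course.
Per group compute: MAX(credits), SUM(credits), COUNT(*).
HAVING: drop groups with fewer than 2 rows.
  AR120: ids {2, 8} → MAX(credits)=3, SUM(credits)=5, COUNT(*)=2
  CS201: ids {4, 5} → MAX(credits)=5, SUM(credits)=8, COUNT(*)=2
  EN101: ids {6, 9} → MAX(credits)=4, SUM(credits)=8, COUNT(*)=2
  MA110: ids {1, 3, 7} → MAX(credits)=4, SUM(credits)=8, COUNT(*)=3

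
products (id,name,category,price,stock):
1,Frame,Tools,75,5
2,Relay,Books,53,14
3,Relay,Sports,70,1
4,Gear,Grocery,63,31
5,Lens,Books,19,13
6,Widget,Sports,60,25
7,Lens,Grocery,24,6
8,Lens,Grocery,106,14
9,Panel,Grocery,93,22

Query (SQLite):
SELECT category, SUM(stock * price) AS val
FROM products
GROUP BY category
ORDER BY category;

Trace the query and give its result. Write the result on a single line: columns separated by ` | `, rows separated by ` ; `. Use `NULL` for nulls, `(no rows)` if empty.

Books | 989 ; Grocery | 5627 ; Sports | 1570 ; Tools | 375

For each row compute stock * price.
Group by category; take SUM of the expression per group.
  Books: ids {2, 5} → SUM(stock * price)=989
  Grocery: ids {4, 7, 8, 9} → SUM(stock * price)=5627
  Sports: ids {3, 6} → SUM(stock * price)=1570
  Tools: ids {1} → SUM(stock * price)=375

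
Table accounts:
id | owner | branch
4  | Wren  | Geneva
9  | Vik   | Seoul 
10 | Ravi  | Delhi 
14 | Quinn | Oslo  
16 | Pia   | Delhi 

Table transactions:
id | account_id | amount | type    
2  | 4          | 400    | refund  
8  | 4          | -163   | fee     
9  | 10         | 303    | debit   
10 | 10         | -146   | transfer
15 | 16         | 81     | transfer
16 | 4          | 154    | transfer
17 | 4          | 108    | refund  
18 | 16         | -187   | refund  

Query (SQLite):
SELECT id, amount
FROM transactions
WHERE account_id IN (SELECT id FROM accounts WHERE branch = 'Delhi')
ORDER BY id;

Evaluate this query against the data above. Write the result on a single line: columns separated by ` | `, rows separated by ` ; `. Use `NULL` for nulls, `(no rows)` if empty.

9 | 303 ; 10 | -146 ; 15 | 81 ; 18 | -187

Inner query: accounts.id where branch = 'Delhi'.
Outer: keep transactions rows whose account_id is in that set.
Inner query → {10, 16}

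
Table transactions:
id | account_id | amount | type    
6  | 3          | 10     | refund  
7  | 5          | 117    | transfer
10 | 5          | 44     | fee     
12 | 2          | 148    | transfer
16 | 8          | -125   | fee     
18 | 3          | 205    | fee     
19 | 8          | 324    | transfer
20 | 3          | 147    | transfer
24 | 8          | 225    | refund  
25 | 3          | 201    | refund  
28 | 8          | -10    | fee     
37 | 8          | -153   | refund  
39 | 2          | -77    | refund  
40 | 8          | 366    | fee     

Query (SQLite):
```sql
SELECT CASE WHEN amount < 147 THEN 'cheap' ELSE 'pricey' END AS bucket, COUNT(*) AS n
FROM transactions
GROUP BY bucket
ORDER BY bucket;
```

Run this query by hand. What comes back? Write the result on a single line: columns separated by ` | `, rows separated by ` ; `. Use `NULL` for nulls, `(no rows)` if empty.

Bucket rows by amount < 147 → 'cheap' else 'pricey'; count each bucket.

cheap | 7 ; pricey | 7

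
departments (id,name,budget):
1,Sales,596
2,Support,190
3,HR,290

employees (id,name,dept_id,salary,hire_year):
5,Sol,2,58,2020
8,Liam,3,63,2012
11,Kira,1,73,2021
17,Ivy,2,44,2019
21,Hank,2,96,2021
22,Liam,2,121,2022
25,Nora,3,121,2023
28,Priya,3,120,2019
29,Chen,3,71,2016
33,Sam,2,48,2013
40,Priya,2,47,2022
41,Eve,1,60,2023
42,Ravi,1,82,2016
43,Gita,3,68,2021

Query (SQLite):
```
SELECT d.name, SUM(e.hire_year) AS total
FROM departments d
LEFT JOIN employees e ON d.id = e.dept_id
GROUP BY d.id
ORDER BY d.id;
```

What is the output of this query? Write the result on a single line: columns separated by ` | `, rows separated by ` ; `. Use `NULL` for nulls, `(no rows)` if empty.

Sales | 6060 ; Support | 12117 ; HR | 10091

LEFT JOIN keeps every departments row; unmatched ones get NULL for employees columns.
Group by departments.id and compute SUM(e.hire_year). SUM over an all-NULL group is NULL.
  1: ids {11, 41, 42} → SUM(e.hire_year)=6060
  2: ids {5, 17, 21, 22, 33, 40} → SUM(e.hire_year)=12117
  3: ids {8, 25, 28, 29, 43} → SUM(e.hire_year)=10091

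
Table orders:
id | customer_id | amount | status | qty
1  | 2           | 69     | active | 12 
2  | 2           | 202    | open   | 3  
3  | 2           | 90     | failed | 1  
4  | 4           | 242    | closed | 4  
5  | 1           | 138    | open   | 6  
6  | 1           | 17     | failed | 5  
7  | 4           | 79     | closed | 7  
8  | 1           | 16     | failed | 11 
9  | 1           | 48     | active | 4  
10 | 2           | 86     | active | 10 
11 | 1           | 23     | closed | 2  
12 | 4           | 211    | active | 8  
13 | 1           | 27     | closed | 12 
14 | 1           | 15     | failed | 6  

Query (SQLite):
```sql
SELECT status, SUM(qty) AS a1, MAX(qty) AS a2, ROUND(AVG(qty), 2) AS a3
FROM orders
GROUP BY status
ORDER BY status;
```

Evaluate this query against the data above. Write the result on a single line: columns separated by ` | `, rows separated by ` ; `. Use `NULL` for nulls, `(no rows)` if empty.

active | 34 | 12 | 8.5 ; closed | 25 | 12 | 6.25 ; failed | 23 | 11 | 5.75 ; open | 9 | 6 | 4.5

Group orders by status.
Per group compute: SUM(qty), MAX(qty), ROUND(AVG(qty), 2).
  active: ids {1, 9, 10, 12} → SUM(qty)=34, MAX(qty)=12, ROUND(AVG(qty), 2)=8.5
  closed: ids {4, 7, 11, 13} → SUM(qty)=25, MAX(qty)=12, ROUND(AVG(qty), 2)=6.25
  failed: ids {3, 6, 8, 14} → SUM(qty)=23, MAX(qty)=11, ROUND(AVG(qty), 2)=5.75
  open: ids {2, 5} → SUM(qty)=9, MAX(qty)=6, ROUND(AVG(qty), 2)=4.5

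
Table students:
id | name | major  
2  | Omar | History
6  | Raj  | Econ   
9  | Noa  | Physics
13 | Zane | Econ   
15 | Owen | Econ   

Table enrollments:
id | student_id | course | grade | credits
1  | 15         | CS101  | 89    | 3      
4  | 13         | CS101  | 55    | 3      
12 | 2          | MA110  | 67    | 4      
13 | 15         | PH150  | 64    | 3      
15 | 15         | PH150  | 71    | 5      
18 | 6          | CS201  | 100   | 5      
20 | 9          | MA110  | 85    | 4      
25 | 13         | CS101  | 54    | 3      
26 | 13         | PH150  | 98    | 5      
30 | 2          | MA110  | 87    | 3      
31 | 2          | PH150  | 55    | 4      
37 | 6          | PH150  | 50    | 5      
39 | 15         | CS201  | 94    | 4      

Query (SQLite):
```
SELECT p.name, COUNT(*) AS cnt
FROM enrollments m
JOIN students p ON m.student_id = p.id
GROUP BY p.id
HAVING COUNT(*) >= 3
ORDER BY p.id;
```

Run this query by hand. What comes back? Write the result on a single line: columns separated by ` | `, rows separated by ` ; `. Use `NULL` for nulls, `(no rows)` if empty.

Join each enrollments row to its students via student_id.
Group joined rows by students.id; compute COUNT(*) per group.
HAVING: keep groups with count ≥ 3.
  2: ids {12, 30, 31} → COUNT(*)=3
  6: ids {18, 37} → COUNT(*)=2
  9: ids {20} → COUNT(*)=1
  13: ids {4, 25, 26} → COUNT(*)=3
  15: ids {1, 13, 15, 39} → COUNT(*)=4

Omar | 3 ; Zane | 3 ; Owen | 4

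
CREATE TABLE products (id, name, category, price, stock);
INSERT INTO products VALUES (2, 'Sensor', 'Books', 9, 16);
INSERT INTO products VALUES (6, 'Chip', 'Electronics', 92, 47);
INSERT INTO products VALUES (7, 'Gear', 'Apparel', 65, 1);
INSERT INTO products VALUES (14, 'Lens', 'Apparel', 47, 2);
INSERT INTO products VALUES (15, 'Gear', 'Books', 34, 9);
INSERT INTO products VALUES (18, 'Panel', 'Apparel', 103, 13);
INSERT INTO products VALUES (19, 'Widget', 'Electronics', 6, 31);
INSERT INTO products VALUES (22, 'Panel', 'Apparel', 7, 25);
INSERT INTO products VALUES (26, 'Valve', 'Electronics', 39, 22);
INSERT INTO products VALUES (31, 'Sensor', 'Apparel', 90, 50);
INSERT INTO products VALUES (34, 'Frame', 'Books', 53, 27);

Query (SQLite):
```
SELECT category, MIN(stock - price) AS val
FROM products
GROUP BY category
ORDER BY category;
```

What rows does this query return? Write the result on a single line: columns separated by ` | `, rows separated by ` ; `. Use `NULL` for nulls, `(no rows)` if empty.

Apparel | -90 ; Books | -26 ; Electronics | -45

For each row compute stock - price.
Group by category; take MIN of the expression per group.
  Apparel: ids {7, 14, 18, 22, 31} → MIN(stock - price)=-90
  Books: ids {2, 15, 34} → MIN(stock - price)=-26
  Electronics: ids {6, 19, 26} → MIN(stock - price)=-45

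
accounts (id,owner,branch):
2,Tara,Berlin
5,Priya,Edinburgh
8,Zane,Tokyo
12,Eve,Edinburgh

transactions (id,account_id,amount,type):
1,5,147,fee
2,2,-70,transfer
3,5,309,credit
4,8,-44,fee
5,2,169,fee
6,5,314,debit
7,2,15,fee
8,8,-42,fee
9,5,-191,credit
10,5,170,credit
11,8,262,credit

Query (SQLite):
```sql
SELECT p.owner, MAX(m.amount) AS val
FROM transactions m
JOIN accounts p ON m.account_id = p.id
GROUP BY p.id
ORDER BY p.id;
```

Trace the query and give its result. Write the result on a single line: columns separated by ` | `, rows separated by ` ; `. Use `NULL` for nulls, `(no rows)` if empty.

Tara | 169 ; Priya | 314 ; Zane | 262

Join each transactions row to its accounts via account_id.
Group joined rows by accounts.id; compute MAX(m.amount) per group.
  2: ids {2, 5, 7} → MAX(m.amount)=169
  5: ids {1, 3, 6, 9, 10} → MAX(m.amount)=314
  8: ids {4, 8, 11} → MAX(m.amount)=262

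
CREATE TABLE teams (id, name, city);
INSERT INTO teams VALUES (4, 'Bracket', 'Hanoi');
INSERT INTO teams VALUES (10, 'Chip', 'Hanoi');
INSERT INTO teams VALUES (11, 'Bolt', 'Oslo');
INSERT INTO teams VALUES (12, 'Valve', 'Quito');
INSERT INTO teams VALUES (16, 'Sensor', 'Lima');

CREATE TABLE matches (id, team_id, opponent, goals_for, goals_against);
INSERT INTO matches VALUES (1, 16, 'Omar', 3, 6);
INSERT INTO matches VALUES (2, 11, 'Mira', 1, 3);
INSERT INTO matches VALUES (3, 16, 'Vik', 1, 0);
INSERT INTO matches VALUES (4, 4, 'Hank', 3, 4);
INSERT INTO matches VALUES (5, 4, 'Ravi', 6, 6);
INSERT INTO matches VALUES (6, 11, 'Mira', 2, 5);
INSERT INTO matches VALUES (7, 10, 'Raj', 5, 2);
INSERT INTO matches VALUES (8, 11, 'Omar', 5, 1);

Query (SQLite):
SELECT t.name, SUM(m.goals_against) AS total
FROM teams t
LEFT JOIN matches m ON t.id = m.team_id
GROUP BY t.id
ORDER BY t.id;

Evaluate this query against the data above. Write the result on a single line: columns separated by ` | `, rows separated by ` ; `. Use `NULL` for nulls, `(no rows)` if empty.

Bracket | 10 ; Chip | 2 ; Bolt | 9 ; Valve | NULL ; Sensor | 6

LEFT JOIN keeps every teams row; unmatched ones get NULL for matches columns.
Group by teams.id and compute SUM(m.goals_against). SUM over an all-NULL group is NULL.
  4: ids {4, 5} → SUM(m.goals_against)=10
  10: ids {7} → SUM(m.goals_against)=2
  11: ids {2, 6, 8} → SUM(m.goals_against)=9
  12: ids {—} → SUM(m.goals_against)=NULL
  16: ids {1, 3} → SUM(m.goals_against)=6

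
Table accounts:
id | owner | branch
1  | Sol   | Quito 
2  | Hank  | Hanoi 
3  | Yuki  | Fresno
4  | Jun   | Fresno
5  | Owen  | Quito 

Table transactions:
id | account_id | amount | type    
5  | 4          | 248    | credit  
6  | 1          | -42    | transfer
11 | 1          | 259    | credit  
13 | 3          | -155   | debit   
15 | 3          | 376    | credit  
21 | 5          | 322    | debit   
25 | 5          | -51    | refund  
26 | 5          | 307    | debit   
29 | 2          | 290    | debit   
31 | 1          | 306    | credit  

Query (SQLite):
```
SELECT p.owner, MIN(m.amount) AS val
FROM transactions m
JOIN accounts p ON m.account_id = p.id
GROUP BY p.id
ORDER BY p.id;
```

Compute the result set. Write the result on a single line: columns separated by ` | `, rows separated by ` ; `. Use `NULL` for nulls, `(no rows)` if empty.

Join each transactions row to its accounts via account_id.
Group joined rows by accounts.id; compute MIN(m.amount) per group.
  1: ids {6, 11, 31} → MIN(m.amount)=-42
  2: ids {29} → MIN(m.amount)=290
  3: ids {13, 15} → MIN(m.amount)=-155
  4: ids {5} → MIN(m.amount)=248
  5: ids {21, 25, 26} → MIN(m.amount)=-51

Sol | -42 ; Hank | 290 ; Yuki | -155 ; Jun | 248 ; Owen | -51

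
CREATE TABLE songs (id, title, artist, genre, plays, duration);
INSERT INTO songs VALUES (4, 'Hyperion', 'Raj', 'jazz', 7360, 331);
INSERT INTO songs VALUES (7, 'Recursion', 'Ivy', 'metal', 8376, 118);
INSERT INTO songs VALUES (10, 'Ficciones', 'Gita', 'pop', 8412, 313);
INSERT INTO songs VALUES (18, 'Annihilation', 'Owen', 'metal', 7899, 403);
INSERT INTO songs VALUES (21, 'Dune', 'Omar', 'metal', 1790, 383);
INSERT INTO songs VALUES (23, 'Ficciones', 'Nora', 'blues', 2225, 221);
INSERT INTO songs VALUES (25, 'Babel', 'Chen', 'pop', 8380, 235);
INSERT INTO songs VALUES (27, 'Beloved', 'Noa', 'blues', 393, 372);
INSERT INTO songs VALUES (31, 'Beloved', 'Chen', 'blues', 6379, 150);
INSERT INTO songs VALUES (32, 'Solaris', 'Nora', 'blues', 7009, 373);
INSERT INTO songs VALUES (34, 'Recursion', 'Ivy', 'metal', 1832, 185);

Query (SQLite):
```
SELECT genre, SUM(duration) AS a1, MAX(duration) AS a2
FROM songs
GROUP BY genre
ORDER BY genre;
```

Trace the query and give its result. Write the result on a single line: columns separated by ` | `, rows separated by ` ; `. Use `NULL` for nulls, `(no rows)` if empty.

Group songs by genre.
Per group compute: SUM(duration), MAX(duration).
  blues: ids {23, 27, 31, 32} → SUM(duration)=1116, MAX(duration)=373
  jazz: ids {4} → SUM(duration)=331, MAX(duration)=331
  metal: ids {7, 18, 21, 34} → SUM(duration)=1089, MAX(duration)=403
  pop: ids {10, 25} → SUM(duration)=548, MAX(duration)=313

blues | 1116 | 373 ; jazz | 331 | 331 ; metal | 1089 | 403 ; pop | 548 | 313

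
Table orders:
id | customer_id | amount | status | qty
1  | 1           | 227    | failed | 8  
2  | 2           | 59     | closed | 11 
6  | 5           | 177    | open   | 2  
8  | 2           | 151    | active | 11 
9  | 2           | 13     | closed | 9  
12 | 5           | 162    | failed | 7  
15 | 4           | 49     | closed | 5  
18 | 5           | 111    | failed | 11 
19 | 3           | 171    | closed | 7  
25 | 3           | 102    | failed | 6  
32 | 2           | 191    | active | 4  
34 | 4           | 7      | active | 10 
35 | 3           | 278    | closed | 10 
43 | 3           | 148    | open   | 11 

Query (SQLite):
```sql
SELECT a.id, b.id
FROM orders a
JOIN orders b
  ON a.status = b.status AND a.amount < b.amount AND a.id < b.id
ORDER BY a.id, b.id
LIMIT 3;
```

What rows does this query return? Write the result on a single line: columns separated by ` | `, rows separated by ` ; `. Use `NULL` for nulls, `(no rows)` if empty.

Pairs (a,b) with same status, a.amount < b.amount, a.id < b.id.
status groups: active:{8,32,34} closed:{2,9,15,19,35} failed:{1,12,18,25} open:{6,43}
Ordered by (a.id, b.id); first 3.

2 | 19 ; 2 | 35 ; 8 | 32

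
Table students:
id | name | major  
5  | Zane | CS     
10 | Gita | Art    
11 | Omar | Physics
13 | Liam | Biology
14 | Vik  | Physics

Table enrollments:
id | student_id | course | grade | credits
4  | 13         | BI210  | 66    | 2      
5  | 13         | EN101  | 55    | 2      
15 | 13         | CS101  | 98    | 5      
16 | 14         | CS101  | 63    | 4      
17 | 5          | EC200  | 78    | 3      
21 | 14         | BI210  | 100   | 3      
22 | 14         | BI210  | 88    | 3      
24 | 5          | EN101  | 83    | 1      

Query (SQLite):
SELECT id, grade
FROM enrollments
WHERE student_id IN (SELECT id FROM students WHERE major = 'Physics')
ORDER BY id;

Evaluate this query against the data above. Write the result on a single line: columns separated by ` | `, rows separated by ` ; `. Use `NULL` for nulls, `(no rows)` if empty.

16 | 63 ; 21 | 100 ; 22 | 88

Inner query: students.id where major = 'Physics'.
Outer: keep enrollments rows whose student_id is in that set.
Inner query → {11, 14}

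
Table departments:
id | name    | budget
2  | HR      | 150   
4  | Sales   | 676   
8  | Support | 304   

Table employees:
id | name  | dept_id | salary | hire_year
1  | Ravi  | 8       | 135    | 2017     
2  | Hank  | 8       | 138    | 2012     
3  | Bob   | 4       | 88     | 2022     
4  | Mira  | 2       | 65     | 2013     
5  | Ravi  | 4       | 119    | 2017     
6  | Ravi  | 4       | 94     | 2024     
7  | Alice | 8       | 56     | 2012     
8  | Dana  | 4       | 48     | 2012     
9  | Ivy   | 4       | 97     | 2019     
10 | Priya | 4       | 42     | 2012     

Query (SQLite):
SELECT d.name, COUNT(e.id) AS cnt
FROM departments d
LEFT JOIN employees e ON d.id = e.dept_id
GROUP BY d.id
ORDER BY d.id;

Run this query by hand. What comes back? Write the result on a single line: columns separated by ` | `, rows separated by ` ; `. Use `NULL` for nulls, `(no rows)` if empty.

HR | 1 ; Sales | 6 ; Support | 3

LEFT JOIN keeps every departments row; unmatched ones get NULL for employees columns.
Group by departments.id and compute COUNT(e.id). COUNT(col) of an all-NULL group is 0.
  2: ids {4} → COUNT(e.id)=1
  4: ids {3, 5, 6, 8, 9, 10} → COUNT(e.id)=6
  8: ids {1, 2, 7} → COUNT(e.id)=3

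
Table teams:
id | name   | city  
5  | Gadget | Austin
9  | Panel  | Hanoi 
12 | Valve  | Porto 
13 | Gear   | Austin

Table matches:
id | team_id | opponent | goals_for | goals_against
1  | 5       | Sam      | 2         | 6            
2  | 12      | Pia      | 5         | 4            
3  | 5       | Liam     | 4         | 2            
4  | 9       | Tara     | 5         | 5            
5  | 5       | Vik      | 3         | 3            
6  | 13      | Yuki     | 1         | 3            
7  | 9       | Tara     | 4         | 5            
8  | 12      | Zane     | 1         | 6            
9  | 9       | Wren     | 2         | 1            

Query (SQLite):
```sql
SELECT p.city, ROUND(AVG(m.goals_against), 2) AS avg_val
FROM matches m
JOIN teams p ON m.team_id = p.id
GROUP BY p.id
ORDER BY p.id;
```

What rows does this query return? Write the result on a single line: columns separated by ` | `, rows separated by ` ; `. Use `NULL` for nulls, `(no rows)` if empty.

Austin | 3.67 ; Hanoi | 3.67 ; Porto | 5 ; Austin | 3

Join each matches row to its teams via team_id.
Group joined rows by teams.id; compute ROUND(AVG(m.goals_against), 2) per group.
  5: ids {1, 3, 5} → ROUND(AVG(m.goals_against), 2)=3.67
  9: ids {4, 7, 9} → ROUND(AVG(m.goals_against), 2)=3.67
  12: ids {2, 8} → ROUND(AVG(m.goals_against), 2)=5
  13: ids {6} → ROUND(AVG(m.goals_against), 2)=3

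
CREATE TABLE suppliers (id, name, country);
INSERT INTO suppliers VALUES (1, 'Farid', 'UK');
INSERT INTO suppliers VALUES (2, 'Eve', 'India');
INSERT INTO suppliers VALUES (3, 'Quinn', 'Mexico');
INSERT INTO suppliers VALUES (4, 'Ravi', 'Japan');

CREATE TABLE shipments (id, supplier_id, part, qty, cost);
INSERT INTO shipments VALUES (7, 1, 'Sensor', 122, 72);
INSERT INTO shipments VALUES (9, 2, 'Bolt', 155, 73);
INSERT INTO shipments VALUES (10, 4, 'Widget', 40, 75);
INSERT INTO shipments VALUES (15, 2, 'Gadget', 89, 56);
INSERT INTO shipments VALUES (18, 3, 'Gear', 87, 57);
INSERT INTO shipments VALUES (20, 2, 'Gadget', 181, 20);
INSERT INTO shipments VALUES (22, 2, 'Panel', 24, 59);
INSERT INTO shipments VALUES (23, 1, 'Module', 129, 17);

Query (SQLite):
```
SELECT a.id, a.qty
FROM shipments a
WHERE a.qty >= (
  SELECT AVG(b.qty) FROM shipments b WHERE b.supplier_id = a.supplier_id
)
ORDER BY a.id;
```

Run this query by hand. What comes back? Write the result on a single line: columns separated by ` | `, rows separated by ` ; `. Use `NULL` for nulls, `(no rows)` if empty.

9 | 155 ; 10 | 40 ; 18 | 87 ; 20 | 181 ; 23 | 129

For each shipments row a, compute AVG(qty) over rows sharing a.supplier_id.
Keep row a if a.qty >= that per-group AVG.
  supplier_id=1: AVG(qty) = 125.5
  supplier_id=2: AVG(qty) = 112.25
  supplier_id=3: AVG(qty) = 87.0
  supplier_id=4: AVG(qty) = 40.0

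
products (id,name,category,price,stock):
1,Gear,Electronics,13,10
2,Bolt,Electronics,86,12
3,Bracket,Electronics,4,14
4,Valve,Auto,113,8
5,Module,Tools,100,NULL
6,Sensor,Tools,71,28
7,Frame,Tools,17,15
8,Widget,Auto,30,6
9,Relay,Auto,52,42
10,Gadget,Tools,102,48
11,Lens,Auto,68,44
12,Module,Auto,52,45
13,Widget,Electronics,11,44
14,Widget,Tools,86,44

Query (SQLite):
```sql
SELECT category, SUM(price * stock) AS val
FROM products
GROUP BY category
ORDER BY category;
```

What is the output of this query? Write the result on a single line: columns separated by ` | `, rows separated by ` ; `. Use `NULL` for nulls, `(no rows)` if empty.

Auto | 8600 ; Electronics | 1702 ; Tools | 10923

For each row compute price * stock.
Group by category; take SUM of the expression per group.
  Auto: ids {4, 8, 9, 11, 12} → SUM(price * stock)=8600
  Electronics: ids {1, 2, 3, 13} → SUM(price * stock)=1702
  Tools: ids {5, 6, 7, 10, 14} → SUM(price * stock)=10923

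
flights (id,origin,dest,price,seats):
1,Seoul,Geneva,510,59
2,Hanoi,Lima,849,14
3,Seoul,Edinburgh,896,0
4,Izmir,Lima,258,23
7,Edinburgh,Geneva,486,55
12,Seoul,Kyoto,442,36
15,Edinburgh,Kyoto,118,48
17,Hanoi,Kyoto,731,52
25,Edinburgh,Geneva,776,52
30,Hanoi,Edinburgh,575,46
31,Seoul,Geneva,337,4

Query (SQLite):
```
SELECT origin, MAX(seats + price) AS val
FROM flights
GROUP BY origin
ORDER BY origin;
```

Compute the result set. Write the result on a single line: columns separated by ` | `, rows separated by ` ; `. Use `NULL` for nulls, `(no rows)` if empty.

Edinburgh | 828 ; Hanoi | 863 ; Izmir | 281 ; Seoul | 896

For each row compute seats + price.
Group by origin; take MAX of the expression per group.
  Edinburgh: ids {7, 15, 25} → MAX(seats + price)=828
  Hanoi: ids {2, 17, 30} → MAX(seats + price)=863
  Izmir: ids {4} → MAX(seats + price)=281
  Seoul: ids {1, 3, 12, 31} → MAX(seats + price)=896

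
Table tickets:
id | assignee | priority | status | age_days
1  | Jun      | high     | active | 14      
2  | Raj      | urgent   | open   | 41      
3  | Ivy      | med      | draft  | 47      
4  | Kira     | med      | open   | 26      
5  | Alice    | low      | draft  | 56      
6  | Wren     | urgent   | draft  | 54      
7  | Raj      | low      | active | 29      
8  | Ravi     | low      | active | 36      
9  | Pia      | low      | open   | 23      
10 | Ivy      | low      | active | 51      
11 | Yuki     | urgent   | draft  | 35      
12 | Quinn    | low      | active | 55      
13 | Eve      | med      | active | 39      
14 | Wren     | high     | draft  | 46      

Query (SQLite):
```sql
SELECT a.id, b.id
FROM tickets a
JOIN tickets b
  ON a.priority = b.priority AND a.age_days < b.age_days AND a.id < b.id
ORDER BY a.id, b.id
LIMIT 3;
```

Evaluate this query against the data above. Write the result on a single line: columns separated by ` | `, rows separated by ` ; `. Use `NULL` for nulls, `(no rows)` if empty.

Pairs (a,b) with same priority, a.age_days < b.age_days, a.id < b.id.
priority groups: high:{1,14} low:{5,7,8,9,10,12} med:{3,4,13} urgent:{2,6,11}
Ordered by (a.id, b.id); first 3.

1 | 14 ; 2 | 6 ; 4 | 13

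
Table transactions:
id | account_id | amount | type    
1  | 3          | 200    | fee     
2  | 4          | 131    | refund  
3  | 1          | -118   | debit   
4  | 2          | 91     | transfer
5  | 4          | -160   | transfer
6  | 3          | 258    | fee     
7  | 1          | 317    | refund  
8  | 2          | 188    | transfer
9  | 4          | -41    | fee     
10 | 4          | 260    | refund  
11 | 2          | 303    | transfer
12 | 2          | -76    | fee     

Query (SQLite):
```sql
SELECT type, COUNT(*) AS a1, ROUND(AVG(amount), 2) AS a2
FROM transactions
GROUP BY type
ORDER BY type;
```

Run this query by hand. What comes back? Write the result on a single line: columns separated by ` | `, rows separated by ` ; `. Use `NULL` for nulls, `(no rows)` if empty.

debit | 1 | -118 ; fee | 4 | 85.25 ; refund | 3 | 236 ; transfer | 4 | 105.5

Group transactions by type.
Per group compute: COUNT(*), ROUND(AVG(amount), 2).
  debit: ids {3} → COUNT(*)=1, ROUND(AVG(amount), 2)=-118
  fee: ids {1, 6, 9, 12} → COUNT(*)=4, ROUND(AVG(amount), 2)=85.25
  refund: ids {2, 7, 10} → COUNT(*)=3, ROUND(AVG(amount), 2)=236
  transfer: ids {4, 5, 8, 11} → COUNT(*)=4, ROUND(AVG(amount), 2)=105.5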